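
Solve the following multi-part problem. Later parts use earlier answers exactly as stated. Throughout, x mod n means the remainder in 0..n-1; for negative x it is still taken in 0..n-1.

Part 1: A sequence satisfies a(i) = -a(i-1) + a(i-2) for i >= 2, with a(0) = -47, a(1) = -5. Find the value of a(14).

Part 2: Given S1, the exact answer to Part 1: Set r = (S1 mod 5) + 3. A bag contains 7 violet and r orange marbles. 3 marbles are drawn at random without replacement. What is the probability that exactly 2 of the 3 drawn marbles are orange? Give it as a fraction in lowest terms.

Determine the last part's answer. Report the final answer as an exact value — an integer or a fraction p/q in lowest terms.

21/52

Part 1: a(2) = -1*(-5) + 1*(-47) = -42; iterating: a(2)=-42, a(3)=37, a(4)=-79, a(5)=116, a(6)=-195, a(7)=311, a(8)=-506, a(9)=817, a(10)=-1323, a(11)=2140, a(12)=-3463, a(13)=5603, a(14)=-9066; answer -9066
Part 2: S1 = -9066; r = 7; total draws C(14,3) = 364; favorable C(7,2)*C(7,1) = 147; P = 21/52; answer 21/52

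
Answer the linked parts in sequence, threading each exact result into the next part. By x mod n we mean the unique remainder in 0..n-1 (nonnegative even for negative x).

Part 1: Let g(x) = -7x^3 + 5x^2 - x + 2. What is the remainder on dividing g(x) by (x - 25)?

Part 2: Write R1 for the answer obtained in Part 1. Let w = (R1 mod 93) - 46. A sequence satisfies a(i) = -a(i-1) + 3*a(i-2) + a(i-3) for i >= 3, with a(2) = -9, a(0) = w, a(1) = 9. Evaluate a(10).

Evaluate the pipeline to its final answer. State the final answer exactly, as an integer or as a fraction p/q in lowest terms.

Part 1: remainder = value at the root: -7*(25)^3 + 5*(25)^2 - 1*(25)^1 + 2 = (-109375) + (3125) + (-25) + (2) = -106273; answer -106273
Part 2: R1 = -106273; w = -20; a(3) = -1*(-9) + 3*(9) + 1*(-20) = 16; iterating: a(3)=16, a(4)=-34, a(5)=73, a(6)=-159, a(7)=344, a(8)=-748, a(9)=1621, a(10)=-3521; answer -3521

-3521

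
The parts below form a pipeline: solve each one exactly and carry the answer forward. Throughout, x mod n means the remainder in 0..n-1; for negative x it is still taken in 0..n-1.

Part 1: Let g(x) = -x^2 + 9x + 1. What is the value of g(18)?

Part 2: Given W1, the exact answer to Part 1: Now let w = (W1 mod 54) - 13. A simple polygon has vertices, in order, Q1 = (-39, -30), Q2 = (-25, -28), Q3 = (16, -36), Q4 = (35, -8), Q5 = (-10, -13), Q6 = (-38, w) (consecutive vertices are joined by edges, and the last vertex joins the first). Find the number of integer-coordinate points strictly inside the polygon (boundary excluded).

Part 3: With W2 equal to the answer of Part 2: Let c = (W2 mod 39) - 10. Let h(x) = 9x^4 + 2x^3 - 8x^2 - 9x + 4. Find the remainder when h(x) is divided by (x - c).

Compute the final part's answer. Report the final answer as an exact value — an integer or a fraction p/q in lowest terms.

57028

Part 1: -1*(18)^2 + 9*(18)^1 + 1 = (-324) + (162) + (1) = -161; answer -161
Part 2: W1 = -161; w = -12; cross terms: (-39*-28 - -25*-30)=342, (-25*-36 - 16*-28)=1348, (16*-8 - 35*-36)=1132, (35*-13 - -10*-8)=-535, (-10*-12 - -38*-13)=-374, (-38*-30 - -39*-12)=672; twice the area = |2585| = 2585; area = 2585/2; boundary points = 2 + 1 + 1 + 5 + 1 + 1 = 11; strictly interior points = area - boundary/2 + 1 = 1288; answer 1288
Part 3: W2 = 1288; c = -9; remainder = value at the root: 9*(-9)^4 + 2*(-9)^3 - 8*(-9)^2 - 9*(-9)^1 + 4 = (59049) + (-1458) + (-648) + (81) + (4) = 57028; answer 57028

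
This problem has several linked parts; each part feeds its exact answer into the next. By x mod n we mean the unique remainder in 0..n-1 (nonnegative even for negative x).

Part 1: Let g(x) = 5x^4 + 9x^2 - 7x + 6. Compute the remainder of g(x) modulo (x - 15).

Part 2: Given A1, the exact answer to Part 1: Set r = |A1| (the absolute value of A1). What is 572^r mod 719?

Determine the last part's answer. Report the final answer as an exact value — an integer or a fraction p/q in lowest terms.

Part 1: remainder = value at the root: 5*(15)^4 + 9*(15)^2 - 7*(15)^1 + 6 = (253125) + (2025) + (-105) + (6) = 255051; answer 255051
Part 2: A1 = 255051; r = 255051; squarings mod 719: 572^1=572, 572^2=39, 572^4=83, 572^8=418, 572^16=7, 572^32=49, 572^64=244, 572^128=578, 572^256=468, 572^512=448, 572^1024=103, 572^2048=543, 572^4096=59, 572^8192=605, 572^16384=54, 572^32768=40, 572^65536=162, 572^131072=360; 572^255051 = 572^1 * 572^2 * 572^8 * 572^64 * 572^1024 * 572^8192 * 572^16384 * 572^32768 * 572^65536 * 572^131072 = 395 (mod 719); answer 395

395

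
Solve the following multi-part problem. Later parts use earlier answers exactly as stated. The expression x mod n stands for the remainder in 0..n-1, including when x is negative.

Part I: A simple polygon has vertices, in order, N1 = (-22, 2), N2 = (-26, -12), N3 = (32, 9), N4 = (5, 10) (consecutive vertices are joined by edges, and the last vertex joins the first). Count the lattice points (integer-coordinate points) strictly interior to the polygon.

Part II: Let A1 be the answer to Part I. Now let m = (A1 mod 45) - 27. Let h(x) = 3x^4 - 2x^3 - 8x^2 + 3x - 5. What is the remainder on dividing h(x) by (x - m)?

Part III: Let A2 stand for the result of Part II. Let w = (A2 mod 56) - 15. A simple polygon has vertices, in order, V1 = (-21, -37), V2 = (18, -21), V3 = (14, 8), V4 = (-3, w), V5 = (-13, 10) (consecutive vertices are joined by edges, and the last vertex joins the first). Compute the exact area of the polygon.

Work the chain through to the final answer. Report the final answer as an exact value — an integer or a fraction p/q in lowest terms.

Part I: cross terms: (-22*-12 - -26*2)=316, (-26*9 - 32*-12)=150, (32*10 - 5*9)=275, (5*2 - -22*10)=230; twice the area = |971| = 971; area = 971/2; boundary points = 2 + 1 + 1 + 1 = 5; strictly interior points = area - boundary/2 + 1 = 484; answer 484
Part II: A1 = 484; m = 7; remainder = value at the root: 3*(7)^4 - 2*(7)^3 - 8*(7)^2 + 3*(7)^1 - 5 = (7203) + (-686) + (-392) + (21) + (-5) = 6141; answer 6141
Part III: A2 = 6141; w = 22; cross terms: (-21*-21 - 18*-37)=1107, (18*8 - 14*-21)=438, (14*22 - -3*8)=332, (-3*10 - -13*22)=256, (-13*-37 - -21*10)=691; twice the area = |2824| = 2824; area = 1412; answer 1412

1412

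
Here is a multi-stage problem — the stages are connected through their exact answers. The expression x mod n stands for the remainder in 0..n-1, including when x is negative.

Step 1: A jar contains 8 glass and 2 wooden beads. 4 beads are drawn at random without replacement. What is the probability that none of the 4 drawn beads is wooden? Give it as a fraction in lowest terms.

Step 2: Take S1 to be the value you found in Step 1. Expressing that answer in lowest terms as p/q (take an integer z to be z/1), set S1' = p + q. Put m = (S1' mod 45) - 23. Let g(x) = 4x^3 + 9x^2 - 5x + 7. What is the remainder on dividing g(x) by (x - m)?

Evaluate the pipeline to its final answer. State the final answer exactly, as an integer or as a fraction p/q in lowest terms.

-24085

Step 1: total draws C(10,4) = 210; favorable C(8,4) = 70; P = 1/3; answer 1/3
Step 2: S1 = 1/3; threaded value p + q = 4; m = -19; remainder = value at the root: 4*(-19)^3 + 9*(-19)^2 - 5*(-19)^1 + 7 = (-27436) + (3249) + (95) + (7) = -24085; answer -24085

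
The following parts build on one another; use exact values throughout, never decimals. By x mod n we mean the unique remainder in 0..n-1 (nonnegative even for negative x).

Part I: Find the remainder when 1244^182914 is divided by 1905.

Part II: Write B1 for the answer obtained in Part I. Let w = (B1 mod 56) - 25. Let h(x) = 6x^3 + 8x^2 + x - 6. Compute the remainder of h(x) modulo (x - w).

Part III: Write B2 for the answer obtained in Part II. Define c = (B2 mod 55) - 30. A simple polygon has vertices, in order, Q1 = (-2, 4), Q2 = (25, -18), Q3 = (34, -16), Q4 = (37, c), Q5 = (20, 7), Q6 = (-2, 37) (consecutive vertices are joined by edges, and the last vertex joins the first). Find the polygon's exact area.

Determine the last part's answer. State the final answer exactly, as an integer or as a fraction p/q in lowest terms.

2085/2

Part I: squarings mod 1905: 1244^1=1244, 1244^2=676, 1244^4=1681, 1244^8=646, 1244^16=121, 1244^32=1306, 1244^64=661, 1244^128=676, 1244^256=1681, 1244^512=646, 1244^1024=121, 1244^2048=1306, 1244^4096=661, 1244^8192=676, 1244^16384=1681, 1244^32768=646, 1244^65536=121, 1244^131072=1306; 1244^182914 = 1244^2 * 1244^128 * 1244^512 * 1244^2048 * 1244^16384 * 1244^32768 * 1244^131072 = 316 (mod 1905); answer 316
Part II: B1 = 316; w = 11; remainder = value at the root: 6*(11)^3 + 8*(11)^2 + 1*(11)^1 - 6 = (7986) + (968) + (11) + (-6) = 8959; answer 8959
Part III: B2 = 8959; c = 19; cross terms: (-2*-18 - 25*4)=-64, (25*-16 - 34*-18)=212, (34*19 - 37*-16)=1238, (37*7 - 20*19)=-121, (20*37 - -2*7)=754, (-2*4 - -2*37)=66; twice the area = |2085| = 2085; area = 2085/2; answer 2085/2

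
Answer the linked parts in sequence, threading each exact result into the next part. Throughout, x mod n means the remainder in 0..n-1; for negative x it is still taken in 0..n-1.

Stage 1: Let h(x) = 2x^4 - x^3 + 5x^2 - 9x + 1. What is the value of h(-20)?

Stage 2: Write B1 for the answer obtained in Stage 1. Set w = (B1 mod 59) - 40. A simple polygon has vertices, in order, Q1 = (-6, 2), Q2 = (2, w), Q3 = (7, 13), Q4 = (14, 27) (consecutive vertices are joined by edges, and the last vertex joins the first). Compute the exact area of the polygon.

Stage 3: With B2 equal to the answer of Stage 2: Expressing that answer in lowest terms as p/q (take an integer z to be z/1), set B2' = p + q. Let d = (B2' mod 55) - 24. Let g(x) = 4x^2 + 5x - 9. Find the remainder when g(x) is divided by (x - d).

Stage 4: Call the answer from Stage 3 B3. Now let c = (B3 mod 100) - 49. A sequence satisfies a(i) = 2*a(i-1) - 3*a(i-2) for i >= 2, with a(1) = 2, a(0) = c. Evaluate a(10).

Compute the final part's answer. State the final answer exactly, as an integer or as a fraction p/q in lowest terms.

-10118

Stage 1: 2*(-20)^4 - 1*(-20)^3 + 5*(-20)^2 - 9*(-20)^1 + 1 = (320000) + (8000) + (2000) + (180) + (1) = 330181; answer 330181
Stage 2: B1 = 330181; w = -23; cross terms: (-6*-23 - 2*2)=134, (2*13 - 7*-23)=187, (7*27 - 14*13)=7, (14*2 - -6*27)=190; twice the area = |518| = 518; area = 259; answer 259
Stage 3: B2 = 259; threaded value p + q = 260; d = 16; remainder = value at the root: 4*(16)^2 + 5*(16)^1 - 9 = (1024) + (80) + (-9) = 1095; answer 1095
Stage 4: B3 = 1095; c = 46; a(2) = 2*(2) - 3*(46) = -134; iterating: a(2)=-134, a(3)=-274, a(4)=-146, a(5)=530, a(6)=1498, a(7)=1406, a(8)=-1682, a(9)=-7582, a(10)=-10118; answer -10118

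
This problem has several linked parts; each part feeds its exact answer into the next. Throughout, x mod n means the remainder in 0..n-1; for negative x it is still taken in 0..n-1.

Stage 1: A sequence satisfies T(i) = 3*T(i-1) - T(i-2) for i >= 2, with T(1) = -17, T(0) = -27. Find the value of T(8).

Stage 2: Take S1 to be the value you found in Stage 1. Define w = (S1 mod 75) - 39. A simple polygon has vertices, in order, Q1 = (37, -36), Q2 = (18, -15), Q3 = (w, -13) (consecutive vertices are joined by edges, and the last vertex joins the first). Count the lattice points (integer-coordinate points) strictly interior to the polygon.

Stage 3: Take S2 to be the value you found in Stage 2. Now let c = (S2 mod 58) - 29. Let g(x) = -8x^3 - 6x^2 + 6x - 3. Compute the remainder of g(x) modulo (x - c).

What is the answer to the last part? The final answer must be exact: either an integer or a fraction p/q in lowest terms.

-180155

Stage 1: T(2) = 3*(-17) - 1*(-27) = -24; iterating: T(2)=-24, T(3)=-55, T(4)=-141, T(5)=-368, T(6)=-963, T(7)=-2521, T(8)=-6600; answer -6600
Stage 2: S1 = -6600; w = -39; cross terms: (37*-15 - 18*-36)=93, (18*-13 - -39*-15)=-819, (-39*-36 - 37*-13)=1885; twice the area = |1159| = 1159; area = 1159/2; boundary points = 1 + 1 + 1 = 3; strictly interior points = area - boundary/2 + 1 = 579; answer 579
Stage 3: S2 = 579; c = 28; remainder = value at the root: -8*(28)^3 - 6*(28)^2 + 6*(28)^1 - 3 = (-175616) + (-4704) + (168) + (-3) = -180155; answer -180155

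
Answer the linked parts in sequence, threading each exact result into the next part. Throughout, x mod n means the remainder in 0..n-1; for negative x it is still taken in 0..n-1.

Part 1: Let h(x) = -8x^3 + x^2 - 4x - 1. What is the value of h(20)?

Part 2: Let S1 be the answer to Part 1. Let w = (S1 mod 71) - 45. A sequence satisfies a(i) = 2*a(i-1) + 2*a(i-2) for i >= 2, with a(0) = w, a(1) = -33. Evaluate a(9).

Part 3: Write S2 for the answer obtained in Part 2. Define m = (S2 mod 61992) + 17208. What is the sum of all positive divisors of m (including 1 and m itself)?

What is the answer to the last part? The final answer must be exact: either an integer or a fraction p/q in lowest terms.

138096

Part 1: -8*(20)^3 + 1*(20)^2 - 4*(20)^1 - 1 = (-64000) + (400) + (-80) + (-1) = -63681; answer -63681
Part 2: S1 = -63681; w = -39; a(2) = 2*(-33) + 2*(-39) = -144; iterating: a(2)=-144, a(3)=-354, a(4)=-996, a(5)=-2700, a(6)=-7392, a(7)=-20184, a(8)=-55152, a(9)=-150672; answer -150672
Part 3: S2 = -150672; m = 52512; 52512 = 2^5 * 3 * 547; sigma = (1 + 2 + 4 + 8 + 16 + 32) * (1 + 3) * (1 + 547) = 63 * 4 * 548 = 138096; answer 138096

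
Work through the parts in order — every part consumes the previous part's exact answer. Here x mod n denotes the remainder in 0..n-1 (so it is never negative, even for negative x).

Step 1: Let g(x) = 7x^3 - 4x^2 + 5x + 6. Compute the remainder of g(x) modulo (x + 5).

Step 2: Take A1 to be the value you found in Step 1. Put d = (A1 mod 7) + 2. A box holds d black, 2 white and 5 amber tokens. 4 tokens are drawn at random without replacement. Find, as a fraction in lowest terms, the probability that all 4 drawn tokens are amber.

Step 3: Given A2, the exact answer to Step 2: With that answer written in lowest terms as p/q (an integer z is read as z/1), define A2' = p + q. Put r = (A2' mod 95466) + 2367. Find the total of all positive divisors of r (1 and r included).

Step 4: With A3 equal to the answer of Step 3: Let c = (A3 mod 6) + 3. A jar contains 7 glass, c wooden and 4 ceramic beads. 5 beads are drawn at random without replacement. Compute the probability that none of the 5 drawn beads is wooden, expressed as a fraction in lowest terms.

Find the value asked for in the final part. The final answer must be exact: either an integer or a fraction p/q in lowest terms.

Step 1: remainder = value at the root: 7*(-5)^3 - 4*(-5)^2 + 5*(-5)^1 + 6 = (-875) + (-100) + (-25) + (6) = -994; answer -994
Step 2: A1 = -994; d = 2; total draws C(9,4) = 126; favorable C(5,4) = 5; P = 5/126; answer 5/126
Step 3: A2 = 5/126; threaded value p + q = 131; r = 2498; 2498 = 2 * 1249; sigma = (1 + 2) * (1 + 1249) = 3 * 1250 = 3750; answer 3750
Step 4: A3 = 3750; c = 3; total draws C(14,5) = 2002; favorable C(11,5) = 462; P = 3/13; answer 3/13

3/13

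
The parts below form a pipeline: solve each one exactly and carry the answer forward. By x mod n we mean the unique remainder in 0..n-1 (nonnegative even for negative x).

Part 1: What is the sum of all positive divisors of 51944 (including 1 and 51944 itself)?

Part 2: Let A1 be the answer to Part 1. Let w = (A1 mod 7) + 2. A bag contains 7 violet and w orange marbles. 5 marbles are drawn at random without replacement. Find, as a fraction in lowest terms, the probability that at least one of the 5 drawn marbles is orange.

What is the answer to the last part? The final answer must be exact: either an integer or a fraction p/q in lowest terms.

Part 1: 51944 = 2^3 * 43 * 151; sigma = (1 + 2 + 4 + 8) * (1 + 43) * (1 + 151) = 15 * 44 * 152 = 100320; answer 100320
Part 2: A1 = 100320; w = 5; total draws C(12,5) = 792; complement C(7,5) = 21; favorable 792 - 21 = 771; P = 257/264; answer 257/264

257/264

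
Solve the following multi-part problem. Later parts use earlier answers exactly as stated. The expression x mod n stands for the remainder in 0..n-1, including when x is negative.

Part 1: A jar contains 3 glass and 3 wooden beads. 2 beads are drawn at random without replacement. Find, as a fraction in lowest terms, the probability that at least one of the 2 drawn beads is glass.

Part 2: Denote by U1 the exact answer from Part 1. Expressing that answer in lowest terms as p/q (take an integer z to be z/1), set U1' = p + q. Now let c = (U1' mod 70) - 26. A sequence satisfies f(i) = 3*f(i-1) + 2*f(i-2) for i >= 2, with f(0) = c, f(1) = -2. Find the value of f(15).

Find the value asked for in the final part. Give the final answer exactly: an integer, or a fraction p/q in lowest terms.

-527002756

Part 1: total draws C(6,2) = 15; complement C(3,2) = 3; favorable 15 - 3 = 12; P = 4/5; answer 4/5
Part 2: U1 = 4/5; threaded value p + q = 9; c = -17; f(2) = 3*(-2) + 2*(-17) = -40; iterating: f(2)=-40, f(3)=-124, f(4)=-452, f(5)=-1604, f(6)=-5716, f(7)=-20356, f(8)=-72500, f(9)=-258212, f(10)=-919636, f(11)=-3275332, f(12)=-11665268, f(13)=-41546468, f(14)=-147969940, f(15)=-527002756; answer -527002756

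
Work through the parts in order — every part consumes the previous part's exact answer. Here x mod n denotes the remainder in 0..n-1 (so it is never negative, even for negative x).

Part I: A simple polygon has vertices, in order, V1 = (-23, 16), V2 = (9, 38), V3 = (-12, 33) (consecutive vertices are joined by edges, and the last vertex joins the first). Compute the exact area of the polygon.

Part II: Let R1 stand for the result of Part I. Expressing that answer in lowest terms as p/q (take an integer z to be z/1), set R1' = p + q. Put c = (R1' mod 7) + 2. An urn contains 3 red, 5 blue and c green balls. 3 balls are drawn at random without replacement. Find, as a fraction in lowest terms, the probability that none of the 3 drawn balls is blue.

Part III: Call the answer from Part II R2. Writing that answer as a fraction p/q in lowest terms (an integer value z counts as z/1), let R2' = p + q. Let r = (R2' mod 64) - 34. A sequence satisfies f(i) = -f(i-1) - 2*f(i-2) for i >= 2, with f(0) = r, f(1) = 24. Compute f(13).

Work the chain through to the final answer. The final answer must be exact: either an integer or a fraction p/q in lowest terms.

Part I: cross terms: (-23*38 - 9*16)=-1018, (9*33 - -12*38)=753, (-12*16 - -23*33)=567; twice the area = |302| = 302; area = 151; answer 151
Part II: R1 = 151; threaded value p + q = 152; c = 7; total draws C(15,3) = 455; favorable C(10,3) = 120; P = 24/91; answer 24/91
Part III: R2 = 24/91; threaded value p + q = 115; r = 17; f(2) = -1*(24) - 2*(17) = -58; iterating: f(2)=-58, f(3)=10, f(4)=106, f(5)=-126, f(6)=-86, f(7)=338, f(8)=-166, f(9)=-510, f(10)=842, f(11)=178, f(12)=-1862, f(13)=1506; answer 1506

1506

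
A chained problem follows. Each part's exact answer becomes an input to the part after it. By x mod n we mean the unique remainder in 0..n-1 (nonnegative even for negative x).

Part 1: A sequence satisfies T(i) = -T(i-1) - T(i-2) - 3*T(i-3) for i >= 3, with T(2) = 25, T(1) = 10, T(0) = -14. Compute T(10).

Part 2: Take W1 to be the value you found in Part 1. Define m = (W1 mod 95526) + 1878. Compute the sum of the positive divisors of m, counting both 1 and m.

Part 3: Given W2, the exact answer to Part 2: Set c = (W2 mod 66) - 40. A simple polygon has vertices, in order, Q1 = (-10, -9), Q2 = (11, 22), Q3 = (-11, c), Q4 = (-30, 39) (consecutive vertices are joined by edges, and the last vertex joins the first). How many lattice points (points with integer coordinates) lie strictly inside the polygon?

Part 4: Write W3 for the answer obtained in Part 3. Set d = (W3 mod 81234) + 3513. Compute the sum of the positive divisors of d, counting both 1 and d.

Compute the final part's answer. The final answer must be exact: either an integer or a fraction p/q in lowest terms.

5496

Part 1: T(3) = -1*(25) - 1*(10) - 3*(-14) = 7; iterating: T(3)=7, T(4)=-62, T(5)=-20, T(6)=61, T(7)=145, T(8)=-146, T(9)=-182, T(10)=-107; answer -107
Part 2: W1 = -107; m = 97297; 97297 = 149 * 653; sigma = (1 + 149) * (1 + 653) = 150 * 654 = 98100; answer 98100
Part 3: W2 = 98100; c = -16; cross terms: (-10*22 - 11*-9)=-121, (11*-16 - -11*22)=66, (-11*39 - -30*-16)=-909, (-30*-9 - -10*39)=660; twice the area = |-304| = 304; area = 152; boundary points = 1 + 2 + 1 + 4 = 8; strictly interior points = area - boundary/2 + 1 = 149; answer 149
Part 4: W3 = 149; d = 3662; 3662 = 2 * 1831; sigma = (1 + 2) * (1 + 1831) = 3 * 1832 = 5496; answer 5496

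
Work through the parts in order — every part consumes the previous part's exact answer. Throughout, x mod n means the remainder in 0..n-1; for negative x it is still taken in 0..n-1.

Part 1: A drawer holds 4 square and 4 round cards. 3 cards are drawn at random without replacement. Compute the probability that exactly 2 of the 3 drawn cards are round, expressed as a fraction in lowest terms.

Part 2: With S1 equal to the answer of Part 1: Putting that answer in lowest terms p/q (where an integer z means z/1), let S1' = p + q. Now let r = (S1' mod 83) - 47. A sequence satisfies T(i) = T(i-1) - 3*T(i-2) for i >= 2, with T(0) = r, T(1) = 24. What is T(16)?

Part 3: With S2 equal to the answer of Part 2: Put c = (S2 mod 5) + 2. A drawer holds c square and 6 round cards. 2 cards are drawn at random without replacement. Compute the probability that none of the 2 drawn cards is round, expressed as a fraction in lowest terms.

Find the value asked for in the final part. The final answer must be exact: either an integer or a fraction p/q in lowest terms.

Part 1: total draws C(8,3) = 56; favorable C(4,2)*C(4,1) = 24; P = 3/7; answer 3/7
Part 2: S1 = 3/7; threaded value p + q = 10; r = -37; T(2) = 1*(24) - 3*(-37) = 135; iterating: T(2)=135, T(3)=63, T(4)=-342, T(5)=-531, T(6)=495, T(7)=2088, T(8)=603, T(9)=-5661, T(10)=-7470, T(11)=9513, T(12)=31923, T(13)=3384, T(14)=-92385, T(15)=-102537, T(16)=174618; answer 174618
Part 3: S2 = 174618; c = 5; total draws C(11,2) = 55; favorable C(5,2) = 10; P = 2/11; answer 2/11

2/11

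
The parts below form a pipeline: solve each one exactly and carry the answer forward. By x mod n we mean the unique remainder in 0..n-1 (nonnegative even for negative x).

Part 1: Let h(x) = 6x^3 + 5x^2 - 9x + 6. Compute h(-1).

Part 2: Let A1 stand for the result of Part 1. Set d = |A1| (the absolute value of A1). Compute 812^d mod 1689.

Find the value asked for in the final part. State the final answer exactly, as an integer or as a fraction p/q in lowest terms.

838

Part 1: 6*(-1)^3 + 5*(-1)^2 - 9*(-1)^1 + 6 = (-6) + (5) + (9) + (6) = 14; answer 14
Part 2: A1 = 14; d = 14; squarings mod 1689: 812^1=812, 812^2=634, 812^4=1663, 812^8=676; 812^14 = 812^2 * 812^4 * 812^8 = 838 (mod 1689); answer 838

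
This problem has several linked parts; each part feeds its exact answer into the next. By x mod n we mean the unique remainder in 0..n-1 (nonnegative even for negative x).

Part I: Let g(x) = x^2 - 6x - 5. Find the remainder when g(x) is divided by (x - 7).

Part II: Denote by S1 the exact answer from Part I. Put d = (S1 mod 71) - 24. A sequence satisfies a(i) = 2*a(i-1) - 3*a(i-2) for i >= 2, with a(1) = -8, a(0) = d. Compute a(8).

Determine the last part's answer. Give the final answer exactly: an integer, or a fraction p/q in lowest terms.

410

Part I: remainder = value at the root: 1*(7)^2 - 6*(7)^1 - 5 = (49) + (-42) + (-5) = 2; answer 2
Part II: S1 = 2; d = -22; a(2) = 2*(-8) - 3*(-22) = 50; iterating: a(2)=50, a(3)=124, a(4)=98, a(5)=-176, a(6)=-646, a(7)=-764, a(8)=410; answer 410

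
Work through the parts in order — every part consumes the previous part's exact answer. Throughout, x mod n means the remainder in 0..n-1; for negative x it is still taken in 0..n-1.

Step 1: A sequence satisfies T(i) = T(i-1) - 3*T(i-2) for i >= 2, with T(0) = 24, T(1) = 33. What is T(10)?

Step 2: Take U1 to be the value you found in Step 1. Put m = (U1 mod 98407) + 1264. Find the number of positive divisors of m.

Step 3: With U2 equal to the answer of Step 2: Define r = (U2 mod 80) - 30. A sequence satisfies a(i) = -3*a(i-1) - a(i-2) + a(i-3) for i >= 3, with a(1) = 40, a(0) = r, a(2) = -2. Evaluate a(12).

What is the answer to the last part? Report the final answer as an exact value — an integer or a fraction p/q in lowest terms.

Step 1: T(2) = 1*(33) - 3*(24) = -39; iterating: T(2)=-39, T(3)=-138, T(4)=-21, T(5)=393, T(6)=456, T(7)=-723, T(8)=-2091, T(9)=78, T(10)=6351; answer 6351
Step 2: U1 = 6351; m = 7615; 7615 = 5 * 1523; number of divisors = (1+1) * (1+1) = 4; answer 4
Step 3: U2 = 4; r = -26; a(3) = -3*(-2) - 1*(40) + 1*(-26) = -60; iterating: a(3)=-60, a(4)=222, a(5)=-608, a(6)=1542, a(7)=-3796, a(8)=9238, a(9)=-22376, a(10)=54094, a(11)=-130668, a(12)=315534; answer 315534

315534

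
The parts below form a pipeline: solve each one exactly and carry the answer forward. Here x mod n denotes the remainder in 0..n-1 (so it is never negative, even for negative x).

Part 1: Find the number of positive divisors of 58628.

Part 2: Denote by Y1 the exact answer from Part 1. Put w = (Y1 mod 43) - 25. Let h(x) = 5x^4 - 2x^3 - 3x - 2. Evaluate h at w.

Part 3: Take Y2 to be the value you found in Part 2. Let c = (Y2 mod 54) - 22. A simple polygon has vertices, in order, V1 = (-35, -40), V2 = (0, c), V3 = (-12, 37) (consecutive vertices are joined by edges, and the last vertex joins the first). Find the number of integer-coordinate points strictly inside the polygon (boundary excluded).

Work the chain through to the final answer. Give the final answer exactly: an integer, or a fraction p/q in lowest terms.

633

Part 1: 58628 = 2^2 * 14657; number of divisors = (2+1) * (1+1) = 6; answer 6
Part 2: Y1 = 6; w = -19; 5*(-19)^4 - 2*(-19)^3 - 3*(-19)^1 - 2 = (651605) + (13718) + (57) + (-2) = 665378; answer 665378
Part 3: Y2 = 665378; c = 22; cross terms: (-35*22 - 0*-40)=-770, (0*37 - -12*22)=264, (-12*-40 - -35*37)=1775; twice the area = |1269| = 1269; area = 1269/2; boundary points = 1 + 3 + 1 = 5; strictly interior points = area - boundary/2 + 1 = 633; answer 633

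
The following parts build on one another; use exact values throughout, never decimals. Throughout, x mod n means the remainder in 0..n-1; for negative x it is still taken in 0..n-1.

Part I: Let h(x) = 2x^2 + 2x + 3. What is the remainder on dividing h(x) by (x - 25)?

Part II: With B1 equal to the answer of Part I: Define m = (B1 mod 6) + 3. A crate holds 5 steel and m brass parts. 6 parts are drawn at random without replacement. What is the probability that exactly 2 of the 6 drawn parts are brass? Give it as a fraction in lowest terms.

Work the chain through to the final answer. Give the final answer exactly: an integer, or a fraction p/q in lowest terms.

5/14

Part I: remainder = value at the root: 2*(25)^2 + 2*(25)^1 + 3 = (1250) + (50) + (3) = 1303; answer 1303
Part II: B1 = 1303; m = 4; total draws C(9,6) = 84; favorable C(4,2)*C(5,4) = 30; P = 5/14; answer 5/14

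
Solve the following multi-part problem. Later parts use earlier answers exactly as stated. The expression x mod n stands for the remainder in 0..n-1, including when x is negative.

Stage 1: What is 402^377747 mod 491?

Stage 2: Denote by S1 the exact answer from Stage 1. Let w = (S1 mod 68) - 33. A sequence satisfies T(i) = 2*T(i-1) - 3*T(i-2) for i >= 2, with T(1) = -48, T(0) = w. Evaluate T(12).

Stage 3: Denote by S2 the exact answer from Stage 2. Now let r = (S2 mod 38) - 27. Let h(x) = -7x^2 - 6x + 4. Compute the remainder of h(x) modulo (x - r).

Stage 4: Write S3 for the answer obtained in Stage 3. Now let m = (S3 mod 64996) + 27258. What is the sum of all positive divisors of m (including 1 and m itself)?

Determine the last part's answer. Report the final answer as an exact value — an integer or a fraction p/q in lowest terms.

144720

Stage 1: squarings mod 491: 402^1=402, 402^2=65, 402^4=297, 402^8=320, 402^16=272, 402^32=334, 402^64=99, 402^128=472, 402^256=361, 402^512=206, 402^1024=210, 402^2048=401, 402^4096=244, 402^8192=125, 402^16384=404, 402^32768=204, 402^65536=372, 402^131072=413, 402^262144=192; 402^377747 = 402^1 * 402^2 * 402^16 * 402^128 * 402^256 * 402^512 * 402^16384 * 402^32768 * 402^65536 * 402^262144 = 44 (mod 491); answer 44
Stage 2: S1 = 44; w = 11; T(2) = 2*(-48) - 3*(11) = -129; iterating: T(2)=-129, T(3)=-114, T(4)=159, T(5)=660, T(6)=843, T(7)=-294, T(8)=-3117, T(9)=-5352, T(10)=-1353, T(11)=13350, T(12)=30759; answer 30759
Stage 3: S2 = 30759; r = -10; remainder = value at the root: -7*(-10)^2 - 6*(-10)^1 + 4 = (-700) + (60) + (4) = -636; answer -636
Stage 4: S3 = -636; m = 91618; 91618 = 2 * 19 * 2411; sigma = (1 + 2) * (1 + 19) * (1 + 2411) = 3 * 20 * 2412 = 144720; answer 144720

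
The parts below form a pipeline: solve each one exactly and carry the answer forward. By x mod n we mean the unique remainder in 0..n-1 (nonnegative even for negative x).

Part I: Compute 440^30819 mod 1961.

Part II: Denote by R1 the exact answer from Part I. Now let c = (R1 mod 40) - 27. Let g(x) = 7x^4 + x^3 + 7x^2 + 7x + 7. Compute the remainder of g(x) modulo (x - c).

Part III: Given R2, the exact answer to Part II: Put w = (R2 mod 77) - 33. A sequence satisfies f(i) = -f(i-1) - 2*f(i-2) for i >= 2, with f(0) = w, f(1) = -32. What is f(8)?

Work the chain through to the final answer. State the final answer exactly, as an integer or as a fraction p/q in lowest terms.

-334

Part I: squarings mod 1961: 440^1=440, 440^2=1422, 440^4=293, 440^8=1526, 440^16=969, 440^32=1603, 440^64=699, 440^128=312, 440^256=1255, 440^512=342, 440^1024=1265, 440^2048=49, 440^4096=440, 440^8192=1422, 440^16384=293; 440^30819 = 440^1 * 440^2 * 440^32 * 440^64 * 440^2048 * 440^4096 * 440^8192 * 440^16384 = 195 (mod 1961); answer 195
Part II: R1 = 195; c = 8; remainder = value at the root: 7*(8)^4 + 1*(8)^3 + 7*(8)^2 + 7*(8)^1 + 7 = (28672) + (512) + (448) + (56) + (7) = 29695; answer 29695
Part III: R2 = 29695; w = 17; f(2) = -1*(-32) - 2*(17) = -2; iterating: f(2)=-2, f(3)=66, f(4)=-62, f(5)=-70, f(6)=194, f(7)=-54, f(8)=-334; answer -334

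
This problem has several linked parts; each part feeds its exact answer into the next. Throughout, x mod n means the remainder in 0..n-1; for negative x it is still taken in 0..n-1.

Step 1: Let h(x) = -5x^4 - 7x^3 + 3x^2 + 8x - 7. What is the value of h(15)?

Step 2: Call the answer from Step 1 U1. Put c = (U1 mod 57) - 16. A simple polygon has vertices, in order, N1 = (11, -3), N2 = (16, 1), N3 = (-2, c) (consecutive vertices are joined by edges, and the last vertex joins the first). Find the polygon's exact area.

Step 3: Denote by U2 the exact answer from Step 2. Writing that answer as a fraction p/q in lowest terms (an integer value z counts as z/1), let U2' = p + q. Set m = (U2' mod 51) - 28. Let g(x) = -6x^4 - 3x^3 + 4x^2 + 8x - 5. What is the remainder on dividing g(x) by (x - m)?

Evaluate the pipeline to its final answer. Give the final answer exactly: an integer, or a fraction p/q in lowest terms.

-800912

Step 1: -5*(15)^4 - 7*(15)^3 + 3*(15)^2 + 8*(15)^1 - 7 = (-253125) + (-23625) + (675) + (120) + (-7) = -275962; answer -275962
Step 2: U1 = -275962; c = 16; cross terms: (11*1 - 16*-3)=59, (16*16 - -2*1)=258, (-2*-3 - 11*16)=-170; twice the area = |147| = 147; area = 147/2; answer 147/2
Step 3: U2 = 147/2; threaded value p + q = 149; m = 19; remainder = value at the root: -6*(19)^4 - 3*(19)^3 + 4*(19)^2 + 8*(19)^1 - 5 = (-781926) + (-20577) + (1444) + (152) + (-5) = -800912; answer -800912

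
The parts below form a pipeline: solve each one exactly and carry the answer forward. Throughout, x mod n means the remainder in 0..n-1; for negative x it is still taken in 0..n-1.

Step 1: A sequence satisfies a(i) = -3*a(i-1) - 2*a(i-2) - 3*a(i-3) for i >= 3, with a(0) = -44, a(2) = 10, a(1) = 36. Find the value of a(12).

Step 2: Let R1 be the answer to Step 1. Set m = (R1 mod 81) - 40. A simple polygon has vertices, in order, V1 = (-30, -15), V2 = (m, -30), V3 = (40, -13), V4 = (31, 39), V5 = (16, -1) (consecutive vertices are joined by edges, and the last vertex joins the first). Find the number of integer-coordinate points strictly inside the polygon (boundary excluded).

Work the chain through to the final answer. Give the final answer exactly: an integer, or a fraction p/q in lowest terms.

1573

Step 1: a(3) = -3*(10) - 2*(36) - 3*(-44) = 30; iterating: a(3)=30, a(4)=-218, a(5)=564, a(6)=-1346, a(7)=3564, a(8)=-9692, a(9)=25986, a(10)=-69266, a(11)=184902, a(12)=-494132; answer -494132
Step 2: R1 = -494132; m = 9; cross terms: (-30*-30 - 9*-15)=1035, (9*-13 - 40*-30)=1083, (40*39 - 31*-13)=1963, (31*-1 - 16*39)=-655, (16*-15 - -30*-1)=-270; twice the area = |3156| = 3156; area = 1578; boundary points = 3 + 1 + 1 + 5 + 2 = 12; strictly interior points = area - boundary/2 + 1 = 1573; answer 1573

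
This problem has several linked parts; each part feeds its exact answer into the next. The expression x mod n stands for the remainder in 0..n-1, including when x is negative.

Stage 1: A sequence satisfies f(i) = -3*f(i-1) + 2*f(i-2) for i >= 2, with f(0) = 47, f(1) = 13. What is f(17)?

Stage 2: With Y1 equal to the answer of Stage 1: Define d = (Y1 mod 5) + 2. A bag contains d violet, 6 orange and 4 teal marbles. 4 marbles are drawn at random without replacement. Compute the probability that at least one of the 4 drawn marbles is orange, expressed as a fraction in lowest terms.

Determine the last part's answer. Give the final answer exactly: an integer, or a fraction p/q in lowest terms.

23/26

Stage 1: f(2) = -3*(13) + 2*(47) = 55; iterating: f(2)=55, f(3)=-139, f(4)=527, f(5)=-1859, f(6)=6631, f(7)=-23611, f(8)=84095, f(9)=-299507, f(10)=1066711, f(11)=-3799147, f(12)=13530863, f(13)=-48190883, f(14)=171634375, f(15)=-611284891, f(16)=2177123423, f(17)=-7753940051; answer -7753940051
Stage 2: Y1 = -7753940051; d = 6; total draws C(16,4) = 1820; complement C(10,4) = 210; favorable 1820 - 210 = 1610; P = 23/26; answer 23/26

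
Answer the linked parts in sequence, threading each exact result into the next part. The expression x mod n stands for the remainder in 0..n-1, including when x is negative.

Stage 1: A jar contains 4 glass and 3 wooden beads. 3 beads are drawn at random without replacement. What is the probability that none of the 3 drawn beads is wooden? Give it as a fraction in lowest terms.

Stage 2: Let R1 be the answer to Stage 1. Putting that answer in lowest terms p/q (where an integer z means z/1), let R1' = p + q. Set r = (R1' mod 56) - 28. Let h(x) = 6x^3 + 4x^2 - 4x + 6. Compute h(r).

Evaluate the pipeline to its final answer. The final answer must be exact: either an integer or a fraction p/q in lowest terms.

8432

Stage 1: total draws C(7,3) = 35; favorable C(4,3) = 4; P = 4/35; answer 4/35
Stage 2: R1 = 4/35; threaded value p + q = 39; r = 11; 6*(11)^3 + 4*(11)^2 - 4*(11)^1 + 6 = (7986) + (484) + (-44) + (6) = 8432; answer 8432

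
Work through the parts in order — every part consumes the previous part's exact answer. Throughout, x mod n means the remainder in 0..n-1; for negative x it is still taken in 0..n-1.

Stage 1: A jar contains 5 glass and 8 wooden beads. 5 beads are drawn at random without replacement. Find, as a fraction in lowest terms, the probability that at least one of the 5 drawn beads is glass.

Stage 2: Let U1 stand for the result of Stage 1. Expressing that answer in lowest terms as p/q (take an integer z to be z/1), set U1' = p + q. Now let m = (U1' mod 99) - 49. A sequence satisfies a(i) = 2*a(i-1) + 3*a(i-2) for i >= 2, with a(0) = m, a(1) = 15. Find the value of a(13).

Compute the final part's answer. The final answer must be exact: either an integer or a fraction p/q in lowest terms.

Stage 1: total draws C(13,5) = 1287; complement C(8,5) = 56; favorable 1287 - 56 = 1231; P = 1231/1287; answer 1231/1287
Stage 2: U1 = 1231/1287; threaded value p + q = 2518; m = -6; a(2) = 2*(15) + 3*(-6) = 12; iterating: a(2)=12, a(3)=69, a(4)=174, a(5)=555, a(6)=1632, a(7)=4929, a(8)=14754, a(9)=44295, a(10)=132852, a(11)=398589, a(12)=1195734, a(13)=3587235; answer 3587235

3587235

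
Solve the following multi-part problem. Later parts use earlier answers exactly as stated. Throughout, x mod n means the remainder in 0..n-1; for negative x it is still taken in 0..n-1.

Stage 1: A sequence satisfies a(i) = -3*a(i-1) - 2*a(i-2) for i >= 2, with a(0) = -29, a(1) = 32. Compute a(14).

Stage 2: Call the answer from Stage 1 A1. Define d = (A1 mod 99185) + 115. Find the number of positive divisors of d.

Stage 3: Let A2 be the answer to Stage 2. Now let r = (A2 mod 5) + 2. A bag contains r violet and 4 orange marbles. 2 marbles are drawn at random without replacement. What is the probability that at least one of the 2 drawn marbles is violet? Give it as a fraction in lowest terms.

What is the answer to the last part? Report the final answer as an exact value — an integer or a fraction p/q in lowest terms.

Stage 1: a(2) = -3*(32) - 2*(-29) = -38; iterating: a(2)=-38, a(3)=50, a(4)=-74, a(5)=122, a(6)=-218, a(7)=410, a(8)=-794, a(9)=1562, a(10)=-3098, a(11)=6170, a(12)=-12314, a(13)=24602, a(14)=-49178; answer -49178
Stage 2: A1 = -49178; d = 50122; 50122 = 2 * 19 * 1319; number of divisors = (1+1) * (1+1) * (1+1) = 8; answer 8
Stage 3: A2 = 8; r = 5; total draws C(9,2) = 36; complement C(4,2) = 6; favorable 36 - 6 = 30; P = 5/6; answer 5/6

5/6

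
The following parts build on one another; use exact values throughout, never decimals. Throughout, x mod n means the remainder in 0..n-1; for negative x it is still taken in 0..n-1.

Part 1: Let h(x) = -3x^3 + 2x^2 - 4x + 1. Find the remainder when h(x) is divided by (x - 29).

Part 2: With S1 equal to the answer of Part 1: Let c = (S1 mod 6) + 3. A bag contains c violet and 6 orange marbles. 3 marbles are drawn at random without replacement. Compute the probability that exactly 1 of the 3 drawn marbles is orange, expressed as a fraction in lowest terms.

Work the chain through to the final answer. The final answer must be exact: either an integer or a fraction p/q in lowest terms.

Part 1: remainder = value at the root: -3*(29)^3 + 2*(29)^2 - 4*(29)^1 + 1 = (-73167) + (1682) + (-116) + (1) = -71600; answer -71600
Part 2: S1 = -71600; c = 7; total draws C(13,3) = 286; favorable C(6,1)*C(7,2) = 126; P = 63/143; answer 63/143

63/143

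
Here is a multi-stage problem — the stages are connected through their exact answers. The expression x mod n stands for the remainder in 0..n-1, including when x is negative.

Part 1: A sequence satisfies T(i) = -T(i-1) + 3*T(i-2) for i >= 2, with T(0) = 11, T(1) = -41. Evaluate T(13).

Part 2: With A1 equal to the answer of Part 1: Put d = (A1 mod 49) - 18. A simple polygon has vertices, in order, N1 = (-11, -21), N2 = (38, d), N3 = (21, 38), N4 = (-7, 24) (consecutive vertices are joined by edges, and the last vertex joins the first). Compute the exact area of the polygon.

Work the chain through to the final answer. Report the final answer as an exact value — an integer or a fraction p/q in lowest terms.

Part 1: T(2) = -1*(-41) + 3*(11) = 74; iterating: T(2)=74, T(3)=-197, T(4)=419, T(5)=-1010, T(6)=2267, T(7)=-5297, T(8)=12098, T(9)=-27989, T(10)=64283, T(11)=-148250, T(12)=341099, T(13)=-785849; answer -785849
Part 2: A1 = -785849; d = -5; cross terms: (-11*-5 - 38*-21)=853, (38*38 - 21*-5)=1549, (21*24 - -7*38)=770, (-7*-21 - -11*24)=411; twice the area = |3583| = 3583; area = 3583/2; answer 3583/2

3583/2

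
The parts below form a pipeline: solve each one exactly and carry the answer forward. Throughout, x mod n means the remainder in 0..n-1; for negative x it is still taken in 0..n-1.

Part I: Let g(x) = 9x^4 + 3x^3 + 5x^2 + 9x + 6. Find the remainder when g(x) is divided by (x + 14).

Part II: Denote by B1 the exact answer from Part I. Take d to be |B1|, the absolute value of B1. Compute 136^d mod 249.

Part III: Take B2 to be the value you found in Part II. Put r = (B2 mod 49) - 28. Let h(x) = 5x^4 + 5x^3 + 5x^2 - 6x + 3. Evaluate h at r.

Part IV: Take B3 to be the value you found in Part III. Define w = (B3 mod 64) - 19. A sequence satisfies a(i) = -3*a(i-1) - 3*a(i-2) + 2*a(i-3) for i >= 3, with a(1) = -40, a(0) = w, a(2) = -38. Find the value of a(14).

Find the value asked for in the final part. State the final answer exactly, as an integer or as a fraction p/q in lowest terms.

Part I: remainder = value at the root: 9*(-14)^4 + 3*(-14)^3 + 5*(-14)^2 + 9*(-14)^1 + 6 = (345744) + (-8232) + (980) + (-126) + (6) = 338372; answer 338372
Part II: B1 = 338372; d = 338372; squarings mod 249: 136^1=136, 136^2=70, 136^4=169, 136^8=175, 136^16=247, 136^32=4, 136^64=16, 136^128=7, 136^256=49, 136^512=160, 136^1024=202, 136^2048=217, 136^4096=28, 136^8192=37, 136^16384=124, 136^32768=187, 136^65536=109, 136^131072=178, 136^262144=61; 136^338372 = 136^4 * 136^64 * 136^128 * 136^256 * 136^2048 * 136^8192 * 136^65536 * 136^262144 = 202 (mod 249); answer 202
Part III: B2 = 202; r = -22; 5*(-22)^4 + 5*(-22)^3 + 5*(-22)^2 - 6*(-22)^1 + 3 = (1171280) + (-53240) + (2420) + (132) + (3) = 1120595; answer 1120595
Part IV: B3 = 1120595; w = 0; a(3) = -3*(-38) - 3*(-40) + 2*(0) = 234; iterating: a(3)=234, a(4)=-668, a(5)=1226, a(6)=-1206, a(7)=-1396, a(8)=10258, a(9)=-28998, a(10)=53428, a(11)=-52774, a(12)=-59958, a(13)=445052, a(14)=-1260830; answer -1260830

-1260830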